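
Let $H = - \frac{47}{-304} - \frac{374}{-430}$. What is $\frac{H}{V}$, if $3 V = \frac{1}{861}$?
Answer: $\frac{172939599}{65360} \approx 2646.0$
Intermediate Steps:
$V = \frac{1}{2583}$ ($V = \frac{1}{3 \cdot 861} = \frac{1}{3} \cdot \frac{1}{861} = \frac{1}{2583} \approx 0.00038715$)
$H = \frac{66953}{65360}$ ($H = \left(-47\right) \left(- \frac{1}{304}\right) - - \frac{187}{215} = \frac{47}{304} + \frac{187}{215} = \frac{66953}{65360} \approx 1.0244$)
$\frac{H}{V} = \frac{66953 \frac{1}{\frac{1}{2583}}}{65360} = \frac{66953}{65360} \cdot 2583 = \frac{172939599}{65360}$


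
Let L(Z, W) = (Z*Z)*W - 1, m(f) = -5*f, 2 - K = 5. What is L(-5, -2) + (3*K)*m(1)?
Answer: -6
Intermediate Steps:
K = -3 (K = 2 - 1*5 = 2 - 5 = -3)
L(Z, W) = -1 + W*Z² (L(Z, W) = Z²*W - 1 = W*Z² - 1 = -1 + W*Z²)
L(-5, -2) + (3*K)*m(1) = (-1 - 2*(-5)²) + (3*(-3))*(-5*1) = (-1 - 2*25) - 9*(-5) = (-1 - 50) + 45 = -51 + 45 = -6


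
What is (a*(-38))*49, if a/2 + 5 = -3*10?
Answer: 130340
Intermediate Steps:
a = -70 (a = -10 + 2*(-3*10) = -10 + 2*(-30) = -10 - 60 = -70)
(a*(-38))*49 = -70*(-38)*49 = 2660*49 = 130340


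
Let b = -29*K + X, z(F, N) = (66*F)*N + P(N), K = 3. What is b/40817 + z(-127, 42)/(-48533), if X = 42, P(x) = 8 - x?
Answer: 14368583741/1980971461 ≈ 7.2533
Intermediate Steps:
z(F, N) = 8 - N + 66*F*N (z(F, N) = (66*F)*N + (8 - N) = 66*F*N + (8 - N) = 8 - N + 66*F*N)
b = -45 (b = -29*3 + 42 = -87 + 42 = -45)
b/40817 + z(-127, 42)/(-48533) = -45/40817 + (8 - 1*42 + 66*(-127)*42)/(-48533) = -45*1/40817 + (8 - 42 - 352044)*(-1/48533) = -45/40817 - 352078*(-1/48533) = -45/40817 + 352078/48533 = 14368583741/1980971461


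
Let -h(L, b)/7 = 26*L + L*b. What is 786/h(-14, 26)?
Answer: 393/2548 ≈ 0.15424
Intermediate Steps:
h(L, b) = -182*L - 7*L*b (h(L, b) = -7*(26*L + L*b) = -182*L - 7*L*b)
786/h(-14, 26) = 786/((-7*(-14)*(26 + 26))) = 786/((-7*(-14)*52)) = 786/5096 = 786*(1/5096) = 393/2548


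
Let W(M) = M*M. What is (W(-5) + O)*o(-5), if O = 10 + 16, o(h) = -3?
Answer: -153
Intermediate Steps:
O = 26
W(M) = M²
(W(-5) + O)*o(-5) = ((-5)² + 26)*(-3) = (25 + 26)*(-3) = 51*(-3) = -153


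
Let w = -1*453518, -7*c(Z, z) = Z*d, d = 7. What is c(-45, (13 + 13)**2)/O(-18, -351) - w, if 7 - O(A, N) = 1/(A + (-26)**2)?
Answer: 139232000/307 ≈ 4.5352e+5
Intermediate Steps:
O(A, N) = 7 - 1/(676 + A) (O(A, N) = 7 - 1/(A + (-26)**2) = 7 - 1/(A + 676) = 7 - 1/(676 + A))
c(Z, z) = -Z (c(Z, z) = -Z*7/7 = -Z)
w = -453518
c(-45, (13 + 13)**2)/O(-18, -351) - w = (-1*(-45))/(((4731 + 7*(-18))/(676 - 18))) - 1*(-453518) = 45/(((4731 - 126)/658)) + 453518 = 45/(((1/658)*4605)) + 453518 = 45/(4605/658) + 453518 = 45*(658/4605) + 453518 = 1974/307 + 453518 = 139232000/307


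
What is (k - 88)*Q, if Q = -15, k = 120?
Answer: -480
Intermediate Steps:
(k - 88)*Q = (120 - 88)*(-15) = 32*(-15) = -480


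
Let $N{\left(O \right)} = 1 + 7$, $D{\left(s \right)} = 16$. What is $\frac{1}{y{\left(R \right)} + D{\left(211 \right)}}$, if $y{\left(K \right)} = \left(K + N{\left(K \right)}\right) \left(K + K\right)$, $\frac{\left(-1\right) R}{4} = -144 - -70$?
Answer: $\frac{1}{179984} \approx 5.5561 \cdot 10^{-6}$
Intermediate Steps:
$N{\left(O \right)} = 8$
$R = 296$ ($R = - 4 \left(-144 - -70\right) = - 4 \left(-144 + 70\right) = \left(-4\right) \left(-74\right) = 296$)
$y{\left(K \right)} = 2 K \left(8 + K\right)$ ($y{\left(K \right)} = \left(K + 8\right) \left(K + K\right) = \left(8 + K\right) 2 K = 2 K \left(8 + K\right)$)
$\frac{1}{y{\left(R \right)} + D{\left(211 \right)}} = \frac{1}{2 \cdot 296 \left(8 + 296\right) + 16} = \frac{1}{2 \cdot 296 \cdot 304 + 16} = \frac{1}{179968 + 16} = \frac{1}{179984}$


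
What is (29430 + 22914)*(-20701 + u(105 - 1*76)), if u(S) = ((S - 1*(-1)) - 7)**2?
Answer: -1055883168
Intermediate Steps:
u(S) = (-6 + S)**2 (u(S) = ((S + 1) - 7)**2 = ((1 + S) - 7)**2 = (-6 + S)**2)
(29430 + 22914)*(-20701 + u(105 - 1*76)) = (29430 + 22914)*(-20701 + (-6 + (105 - 1*76))**2) = 52344*(-20701 + (-6 + (105 - 76))**2) = 52344*(-20701 + (-6 + 29)**2) = 52344*(-20701 + 23**2) = 52344*(-20701 + 529) = 52344*(-20172) = -1055883168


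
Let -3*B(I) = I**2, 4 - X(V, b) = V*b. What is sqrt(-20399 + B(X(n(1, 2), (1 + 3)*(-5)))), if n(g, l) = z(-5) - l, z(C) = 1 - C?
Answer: I*sqrt(22751) ≈ 150.83*I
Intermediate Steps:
n(g, l) = 6 - l (n(g, l) = (1 - 1*(-5)) - l = (1 + 5) - l = 6 - l)
X(V, b) = 4 - V*b
B(I) = -I**2/3
sqrt(-20399 + B(X(n(1, 2), (1 + 3)*(-5)))) = sqrt(-20399 - (4 - (6 - 1*2)*(1 + 3)*(-5))**2/3) = sqrt(-20399 - (4 - (6 - 2)*4*(-5))**2/3) = sqrt(-20399 - (4 - 1*4*(-20))**2/3) = sqrt(-20399 - (4 + 80)**2/3) = sqrt(-20399 - 1/3*84**2) = sqrt(-20399 - 1/3*7056) = sqrt(-20399 - 2352) = sqrt(-22751) = I*sqrt(22751)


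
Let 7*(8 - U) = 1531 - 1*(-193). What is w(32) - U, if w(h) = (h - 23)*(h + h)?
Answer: 5700/7 ≈ 814.29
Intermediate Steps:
U = -1668/7 (U = 8 - (1531 - 1*(-193))/7 = 8 - (1531 + 193)/7 = 8 - 1/7*1724 = 8 - 1724/7 = -1668/7 ≈ -238.29)
w(h) = 2*h*(-23 + h) (w(h) = (-23 + h)*(2*h) = 2*h*(-23 + h))
w(32) - U = 2*32*(-23 + 32) - 1*(-1668/7) = 2*32*9 + 1668/7 = 576 + 1668/7 = 5700/7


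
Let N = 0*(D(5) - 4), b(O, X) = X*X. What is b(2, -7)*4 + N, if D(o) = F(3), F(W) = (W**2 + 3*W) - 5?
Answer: 196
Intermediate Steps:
F(W) = -5 + W**2 + 3*W
D(o) = 13 (D(o) = -5 + 3**2 + 3*3 = -5 + 9 + 9 = 13)
b(O, X) = X**2
N = 0 (N = 0*(13 - 4) = 0*9 = 0)
b(2, -7)*4 + N = (-7)**2*4 + 0 = 49*4 + 0 = 196 + 0 = 196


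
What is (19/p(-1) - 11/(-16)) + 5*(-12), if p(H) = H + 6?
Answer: -4441/80 ≈ -55.513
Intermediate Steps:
p(H) = 6 + H
(19/p(-1) - 11/(-16)) + 5*(-12) = (19/(6 - 1) - 11/(-16)) + 5*(-12) = (19/5 - 11*(-1/16)) - 60 = (19*(1/5) + 11/16) - 60 = (19/5 + 11/16) - 60 = 359/80 - 60 = -4441/80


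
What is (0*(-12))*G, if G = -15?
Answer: 0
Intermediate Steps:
(0*(-12))*G = (0*(-12))*(-15) = 0*(-15) = 0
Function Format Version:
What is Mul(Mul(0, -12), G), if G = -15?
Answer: 0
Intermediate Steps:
Mul(Mul(0, -12), G) = Mul(Mul(0, -12), -15) = Mul(0, -15) = 0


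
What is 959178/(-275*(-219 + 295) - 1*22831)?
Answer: -319726/14577 ≈ -21.934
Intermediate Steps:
959178/(-275*(-219 + 295) - 1*22831) = 959178/(-275*76 - 22831) = 959178/(-20900 - 22831) = 959178/(-43731) = 959178*(-1/43731) = -319726/14577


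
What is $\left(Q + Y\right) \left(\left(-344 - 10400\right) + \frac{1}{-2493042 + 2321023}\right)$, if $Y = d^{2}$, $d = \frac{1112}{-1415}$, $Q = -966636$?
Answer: $\frac{3576992142427149044172}{344420742275} \approx 1.0386 \cdot 10^{10}$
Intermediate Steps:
$d = - \frac{1112}{1415}$ ($d = 1112 \left(- \frac{1}{1415}\right) = - \frac{1112}{1415} \approx -0.78587$)
$Y = \frac{1236544}{2002225}$ ($Y = \left(- \frac{1112}{1415}\right)^{2} = \frac{1236544}{2002225} \approx 0.61759$)
$\left(Q + Y\right) \left(\left(-344 - 10400\right) + \frac{1}{-2493042 + 2321023}\right) = \left(-966636 + \frac{1236544}{2002225}\right) \left(\left(-344 - 10400\right) + \frac{1}{-2493042 + 2321023}\right) = - \frac{1935421528556 \left(\left(-344 - 10400\right) + \frac{1}{-172019}\right)}{2002225} = - \frac{1935421528556 \left(-10744 - \frac{1}{172019}\right)}{2002225} = \left(- \frac{1935421528556}{2002225}\right) \left(- \frac{1848172137}{172019}\right) = \frac{3576992142427149044172}{344420742275}$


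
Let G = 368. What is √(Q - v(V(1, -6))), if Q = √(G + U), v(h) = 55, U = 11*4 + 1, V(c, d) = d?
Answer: √(-55 + √413) ≈ 5.8888*I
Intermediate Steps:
U = 45 (U = 44 + 1 = 45)
Q = √413 (Q = √(368 + 45) = √413 ≈ 20.322)
√(Q - v(V(1, -6))) = √(√413 - 1*55) = √(√413 - 55) = √(-55 + √413)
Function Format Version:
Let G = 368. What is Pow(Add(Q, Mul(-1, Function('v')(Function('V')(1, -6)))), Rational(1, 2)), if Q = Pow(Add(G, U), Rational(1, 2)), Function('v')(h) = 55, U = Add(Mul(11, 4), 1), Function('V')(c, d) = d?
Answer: Pow(Add(-55, Pow(413, Rational(1, 2))), Rational(1, 2)) ≈ Mul(5.8888, I)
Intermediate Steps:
U = 45 (U = Add(44, 1) = 45)
Q = Pow(413, Rational(1, 2)) (Q = Pow(Add(368, 45), Rational(1, 2)) = Pow(413, Rational(1, 2)) ≈ 20.322)
Pow(Add(Q, Mul(-1, Function('v')(Function('V')(1, -6)))), Rational(1, 2)) = Pow(Add(Pow(413, Rational(1, 2)), Mul(-1, 55)), Rational(1, 2)) = Pow(Add(Pow(413, Rational(1, 2)), -55), Rational(1, 2)) = Pow(Add(-55, Pow(413, Rational(1, 2))), Rational(1, 2))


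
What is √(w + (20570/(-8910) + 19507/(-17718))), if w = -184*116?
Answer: I*√60313854991870/53154 ≈ 146.11*I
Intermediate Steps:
w = -21344
√(w + (20570/(-8910) + 19507/(-17718))) = √(-21344 + (20570/(-8910) + 19507/(-17718))) = √(-21344 + (20570*(-1/8910) + 19507*(-1/17718))) = √(-21344 + (-187/81 - 19507/17718)) = √(-21344 - 1631111/478386) = √(-10212301895/478386) = I*√60313854991870/53154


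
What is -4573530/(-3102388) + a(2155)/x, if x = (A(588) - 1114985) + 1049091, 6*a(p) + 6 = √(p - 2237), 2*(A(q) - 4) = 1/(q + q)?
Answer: 354391118760723/240393620545126 - 392*I*√82/154973279 ≈ 1.4742 - 2.2905e-5*I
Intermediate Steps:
A(q) = 4 + 1/(4*q) (A(q) = 4 + 1/(2*(q + q)) = 4 + 1/(2*((2*q))) = 4 + (1/(2*q))/2 = 4 + 1/(4*q))
a(p) = -1 + √(-2237 + p)/6 (a(p) = -1 + √(p - 2237)/6 = -1 + √(-2237 + p)/6)
x = -154973279/2352 (x = ((4 + (¼)/588) - 1114985) + 1049091 = ((4 + (¼)*(1/588)) - 1114985) + 1049091 = ((4 + 1/2352) - 1114985) + 1049091 = (9409/2352 - 1114985) + 1049091 = -2622435311/2352 + 1049091 = -154973279/2352 ≈ -65890.)
-4573530/(-3102388) + a(2155)/x = -4573530/(-3102388) + (-1 + √(-2237 + 2155)/6)/(-154973279/2352) = -4573530*(-1/3102388) + (-1 + √(-82)/6)*(-2352/154973279) = 2286765/1551194 + (-1 + (I*√82)/6)*(-2352/154973279) = 2286765/1551194 + (-1 + I*√82/6)*(-2352/154973279) = 2286765/1551194 + (2352/154973279 - 392*I*√82/154973279) = 354391118760723/240393620545126 - 392*I*√82/154973279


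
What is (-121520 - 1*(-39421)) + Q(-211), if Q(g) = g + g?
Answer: -82521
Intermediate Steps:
Q(g) = 2*g
(-121520 - 1*(-39421)) + Q(-211) = (-121520 - 1*(-39421)) + 2*(-211) = (-121520 + 39421) - 422 = -82099 - 422 = -82521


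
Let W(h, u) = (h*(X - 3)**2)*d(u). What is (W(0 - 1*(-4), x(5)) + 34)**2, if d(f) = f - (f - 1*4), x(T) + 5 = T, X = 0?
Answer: 31684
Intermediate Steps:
x(T) = -5 + T
d(f) = 4 (d(f) = f - (f - 4) = f - (-4 + f) = f + (4 - f) = 4)
W(h, u) = 36*h (W(h, u) = (h*(0 - 3)**2)*4 = (h*(-3)**2)*4 = (h*9)*4 = (9*h)*4 = 36*h)
(W(0 - 1*(-4), x(5)) + 34)**2 = (36*(0 - 1*(-4)) + 34)**2 = (36*(0 + 4) + 34)**2 = (36*4 + 34)**2 = (144 + 34)**2 = 178**2 = 31684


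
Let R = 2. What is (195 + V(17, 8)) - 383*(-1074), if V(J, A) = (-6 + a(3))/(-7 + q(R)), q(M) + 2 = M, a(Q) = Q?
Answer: 2880762/7 ≈ 4.1154e+5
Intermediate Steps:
q(M) = -2 + M
V(J, A) = 3/7 (V(J, A) = (-6 + 3)/(-7 + (-2 + 2)) = -3/(-7 + 0) = -3/(-7) = -3*(-⅐) = 3/7)
(195 + V(17, 8)) - 383*(-1074) = (195 + 3/7) - 383*(-1074) = 1368/7 + 411342 = 2880762/7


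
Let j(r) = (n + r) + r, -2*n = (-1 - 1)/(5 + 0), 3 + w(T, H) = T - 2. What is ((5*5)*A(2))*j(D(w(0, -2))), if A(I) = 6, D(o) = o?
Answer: -1470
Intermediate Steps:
w(T, H) = -5 + T (w(T, H) = -3 + (T - 2) = -3 + (-2 + T) = -5 + T)
n = 1/5 (n = -(-1 - 1)/(2*(5 + 0)) = -(-1)/5 = -1/2*(-2/5) = 1/5 ≈ 0.20000)
j(r) = 1/5 + 2*r (j(r) = (1/5 + r) + r = 1/5 + 2*r)
((5*5)*A(2))*j(D(w(0, -2))) = ((5*5)*6)*(1/5 + 2*(-5 + 0)) = (25*6)*(1/5 + 2*(-5)) = 150*(1/5 - 10) = 150*(-49/5) = -1470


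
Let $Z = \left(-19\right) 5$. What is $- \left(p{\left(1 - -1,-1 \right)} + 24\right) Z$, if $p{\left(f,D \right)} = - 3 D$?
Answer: $2565$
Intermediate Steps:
$Z = -95$
$- \left(p{\left(1 - -1,-1 \right)} + 24\right) Z = - \left(\left(-3\right) \left(-1\right) + 24\right) \left(-95\right) = - \left(3 + 24\right) \left(-95\right) = - 27 \left(-95\right) = \left(-1\right) \left(-2565\right) = 2565$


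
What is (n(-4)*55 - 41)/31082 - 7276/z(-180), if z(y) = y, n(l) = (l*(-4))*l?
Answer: 56377913/1398690 ≈ 40.308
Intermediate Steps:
n(l) = -4*l² (n(l) = (-4*l)*l = -4*l²)
(n(-4)*55 - 41)/31082 - 7276/z(-180) = (-4*(-4)²*55 - 41)/31082 - 7276/(-180) = (-4*16*55 - 41)*(1/31082) - 7276*(-1/180) = (-64*55 - 41)*(1/31082) + 1819/45 = (-3520 - 41)*(1/31082) + 1819/45 = -3561*1/31082 + 1819/45 = -3561/31082 + 1819/45 = 56377913/1398690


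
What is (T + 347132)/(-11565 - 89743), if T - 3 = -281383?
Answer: -16438/25327 ≈ -0.64903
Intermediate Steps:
T = -281380 (T = 3 - 281383 = -281380)
(T + 347132)/(-11565 - 89743) = (-281380 + 347132)/(-11565 - 89743) = 65752/(-101308) = 65752*(-1/101308) = -16438/25327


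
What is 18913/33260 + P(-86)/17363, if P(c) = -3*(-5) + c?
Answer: 326024959/577493380 ≈ 0.56455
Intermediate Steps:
P(c) = 15 + c
18913/33260 + P(-86)/17363 = 18913/33260 + (15 - 86)/17363 = 18913*(1/33260) - 71*1/17363 = 18913/33260 - 71/17363 = 326024959/577493380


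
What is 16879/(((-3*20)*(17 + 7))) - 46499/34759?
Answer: -653655721/50052960 ≈ -13.059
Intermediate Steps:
16879/(((-3*20)*(17 + 7))) - 46499/34759 = 16879/((-60*24)) - 46499*1/34759 = 16879/(-1440) - 46499/34759 = 16879*(-1/1440) - 46499/34759 = -16879/1440 - 46499/34759 = -653655721/50052960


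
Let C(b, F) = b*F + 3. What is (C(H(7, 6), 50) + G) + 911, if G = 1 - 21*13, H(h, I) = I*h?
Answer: 2742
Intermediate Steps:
C(b, F) = 3 + F*b (C(b, F) = F*b + 3 = 3 + F*b)
G = -272 (G = 1 - 273 = -272)
(C(H(7, 6), 50) + G) + 911 = ((3 + 50*(6*7)) - 272) + 911 = ((3 + 50*42) - 272) + 911 = ((3 + 2100) - 272) + 911 = (2103 - 272) + 911 = 1831 + 911 = 2742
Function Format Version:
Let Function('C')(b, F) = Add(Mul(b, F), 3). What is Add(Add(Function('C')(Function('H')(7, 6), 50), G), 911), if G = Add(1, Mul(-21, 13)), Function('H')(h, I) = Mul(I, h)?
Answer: 2742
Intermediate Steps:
Function('C')(b, F) = Add(3, Mul(F, b)) (Function('C')(b, F) = Add(Mul(F, b), 3) = Add(3, Mul(F, b)))
G = -272 (G = Add(1, -273) = -272)
Add(Add(Function('C')(Function('H')(7, 6), 50), G), 911) = Add(Add(Add(3, Mul(50, Mul(6, 7))), -272), 911) = Add(Add(Add(3, Mul(50, 42)), -272), 911) = Add(Add(Add(3, 2100), -272), 911) = Add(Add(2103, -272), 911) = Add(1831, 911) = 2742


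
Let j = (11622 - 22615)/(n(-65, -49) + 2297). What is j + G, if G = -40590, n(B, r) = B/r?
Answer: -4571703277/112618 ≈ -40595.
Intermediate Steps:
j = -538657/112618 (j = (11622 - 22615)/(-65/(-49) + 2297) = -10993/(-65*(-1/49) + 2297) = -10993/(65/49 + 2297) = -10993/112618/49 = -10993*49/112618 = -538657/112618 ≈ -4.7830)
j + G = -538657/112618 - 40590 = -4571703277/112618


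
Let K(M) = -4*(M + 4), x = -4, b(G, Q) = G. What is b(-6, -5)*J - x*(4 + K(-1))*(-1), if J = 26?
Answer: -124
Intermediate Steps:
K(M) = -16 - 4*M (K(M) = -4*(4 + M) = -16 - 4*M)
b(-6, -5)*J - x*(4 + K(-1))*(-1) = -6*26 - (-4)*(4 + (-16 - 4*(-1)))*(-1) = -156 - (-4)*(4 + (-16 + 4))*(-1) = -156 - (-4)*(4 - 12)*(-1) = -156 - (-4)*(-8)*(-1) = -156 - 1*32*(-1) = -156 - 32*(-1) = -156 + 32 = -124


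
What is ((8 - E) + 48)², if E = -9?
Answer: 4225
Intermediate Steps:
((8 - E) + 48)² = ((8 - 1*(-9)) + 48)² = ((8 + 9) + 48)² = (17 + 48)² = 65² = 4225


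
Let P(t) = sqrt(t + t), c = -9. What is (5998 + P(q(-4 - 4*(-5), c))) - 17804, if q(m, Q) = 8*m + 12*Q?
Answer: -11806 + 2*sqrt(10) ≈ -11800.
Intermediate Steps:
P(t) = sqrt(2)*sqrt(t) (P(t) = sqrt(2*t) = sqrt(2)*sqrt(t))
(5998 + P(q(-4 - 4*(-5), c))) - 17804 = (5998 + sqrt(2)*sqrt(8*(-4 - 4*(-5)) + 12*(-9))) - 17804 = (5998 + sqrt(2)*sqrt(8*(-4 + 20) - 108)) - 17804 = (5998 + sqrt(2)*sqrt(8*16 - 108)) - 17804 = (5998 + sqrt(2)*sqrt(128 - 108)) - 17804 = (5998 + sqrt(2)*sqrt(20)) - 17804 = (5998 + sqrt(2)*(2*sqrt(5))) - 17804 = (5998 + 2*sqrt(10)) - 17804 = -11806 + 2*sqrt(10)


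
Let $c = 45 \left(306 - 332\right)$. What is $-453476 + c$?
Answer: $-454646$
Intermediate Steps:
$c = -1170$ ($c = 45 \left(-26\right) = -1170$)
$-453476 + c = -453476 - 1170 = -454646$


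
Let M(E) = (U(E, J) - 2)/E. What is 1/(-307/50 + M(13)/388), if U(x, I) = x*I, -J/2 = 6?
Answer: -31525/194551 ≈ -0.16204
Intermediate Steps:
J = -12 (J = -2*6 = -12)
U(x, I) = I*x
M(E) = (-2 - 12*E)/E (M(E) = (-12*E - 2)/E = (-2 - 12*E)/E)
1/(-307/50 + M(13)/388) = 1/(-307/50 + (-12 - 2/13)/388) = 1/(-307*1/50 + (-12 - 2*1/13)*(1/388)) = 1/(-307/50 + (-12 - 2/13)*(1/388)) = 1/(-307/50 - 158/13*1/388) = 1/(-307/50 - 79/2522) = 1/(-194551/31525) = -31525/194551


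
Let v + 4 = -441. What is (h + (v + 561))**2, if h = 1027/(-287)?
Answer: 1041030225/82369 ≈ 12639.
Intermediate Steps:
v = -445 (v = -4 - 441 = -445)
h = -1027/287 (h = 1027*(-1/287) = -1027/287 ≈ -3.5784)
(h + (v + 561))**2 = (-1027/287 + (-445 + 561))**2 = (-1027/287 + 116)**2 = (32265/287)**2 = 1041030225/82369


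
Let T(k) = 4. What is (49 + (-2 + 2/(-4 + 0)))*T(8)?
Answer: 186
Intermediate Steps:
(49 + (-2 + 2/(-4 + 0)))*T(8) = (49 + (-2 + 2/(-4 + 0)))*4 = (49 + (-2 + 2/(-4)))*4 = (49 + (-2 - ¼*2))*4 = (49 + (-2 - ½))*4 = (49 - 5/2)*4 = (93/2)*4 = 186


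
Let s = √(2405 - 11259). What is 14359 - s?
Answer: 14359 - I*√8854 ≈ 14359.0 - 94.096*I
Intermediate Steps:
s = I*√8854 (s = √(-8854) = I*√8854 ≈ 94.096*I)
14359 - s = 14359 - I*√8854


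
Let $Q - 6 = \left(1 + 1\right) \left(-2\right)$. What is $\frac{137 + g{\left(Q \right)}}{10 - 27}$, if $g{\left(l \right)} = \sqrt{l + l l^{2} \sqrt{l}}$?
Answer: $- \frac{137}{17} - \frac{\sqrt{2 + 8 \sqrt{2}}}{17} \approx -8.2735$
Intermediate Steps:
$Q = 2$ ($Q = 6 + \left(1 + 1\right) \left(-2\right) = 6 + 2 \left(-2\right) = 6 - 4 = 2$)
$g{\left(l \right)} = \sqrt{l + l^{\frac{7}{2}}}$ ($g{\left(l \right)} = \sqrt{l + l^{3} \sqrt{l}} = \sqrt{l + l^{\frac{7}{2}}}$)
$\frac{137 + g{\left(Q \right)}}{10 - 27} = \frac{137 + \sqrt{2 + 2^{\frac{7}{2}}}}{10 - 27} = \frac{137 + \sqrt{2 + 8 \sqrt{2}}}{-17} = - \frac{137 + \sqrt{2 + 8 \sqrt{2}}}{17} = - \frac{137}{17} - \frac{\sqrt{2 + 8 \sqrt{2}}}{17}$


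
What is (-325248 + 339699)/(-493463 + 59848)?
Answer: -14451/433615 ≈ -0.033327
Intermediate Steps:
(-325248 + 339699)/(-493463 + 59848) = 14451/(-433615) = 14451*(-1/433615) = -14451/433615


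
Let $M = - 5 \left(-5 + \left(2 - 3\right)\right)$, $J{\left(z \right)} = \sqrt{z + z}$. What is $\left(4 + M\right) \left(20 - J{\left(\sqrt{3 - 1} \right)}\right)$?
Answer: $680 - 34 \cdot 2^{\frac{3}{4}} \approx 622.82$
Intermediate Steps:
$J{\left(z \right)} = \sqrt{2} \sqrt{z}$ ($J{\left(z \right)} = \sqrt{2 z} = \sqrt{2} \sqrt{z}$)
$M = 30$ ($M = - 5 \left(-5 - 1\right) = \left(-5\right) \left(-6\right) = 30$)
$\left(4 + M\right) \left(20 - J{\left(\sqrt{3 - 1} \right)}\right) = \left(4 + 30\right) \left(20 - \sqrt{2} \sqrt{\sqrt{3 - 1}}\right) = 34 \left(20 - \sqrt{2} \sqrt{\sqrt{2}}\right) = 34 \left(20 - \sqrt{2} \sqrt[4]{2}\right) = 34 \left(20 - 2^{\frac{3}{4}}\right) = 680 - 34 \cdot 2^{\frac{3}{4}}$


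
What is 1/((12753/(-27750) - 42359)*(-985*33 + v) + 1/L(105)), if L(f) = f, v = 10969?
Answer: 97125/88602603827053 ≈ 1.0962e-9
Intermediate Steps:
1/((12753/(-27750) - 42359)*(-985*33 + v) + 1/L(105)) = 1/((12753/(-27750) - 42359)*(-985*33 + 10969) + 1/105) = 1/((12753*(-1/27750) - 42359)*(-32505 + 10969) + 1/105) = 1/((-4251/9250 - 42359)*(-21536) + 1/105) = 1/(-391825001/9250*(-21536) + 1/105) = 1/(4219171610768/4625 + 1/105) = 1/(88602603827053/97125) = 97125/88602603827053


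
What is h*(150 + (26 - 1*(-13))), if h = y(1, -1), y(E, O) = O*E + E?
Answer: 0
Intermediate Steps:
y(E, O) = E + E*O (y(E, O) = E*O + E = E + E*O)
h = 0 (h = 1*(1 - 1) = 1*0 = 0)
h*(150 + (26 - 1*(-13))) = 0*(150 + (26 - 1*(-13))) = 0*(150 + (26 + 13)) = 0*(150 + 39) = 0*189 = 0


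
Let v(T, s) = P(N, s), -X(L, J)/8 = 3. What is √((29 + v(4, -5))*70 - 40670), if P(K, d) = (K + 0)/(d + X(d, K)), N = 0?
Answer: 4*I*√2415 ≈ 196.57*I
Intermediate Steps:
X(L, J) = -24 (X(L, J) = -8*3 = -24)
P(K, d) = K/(-24 + d) (P(K, d) = (K + 0)/(d - 24) = K/(-24 + d))
v(T, s) = 0 (v(T, s) = 0/(-24 + s) = 0)
√((29 + v(4, -5))*70 - 40670) = √((29 + 0)*70 - 40670) = √(29*70 - 40670) = √(2030 - 40670) = √(-38640) = 4*I*√2415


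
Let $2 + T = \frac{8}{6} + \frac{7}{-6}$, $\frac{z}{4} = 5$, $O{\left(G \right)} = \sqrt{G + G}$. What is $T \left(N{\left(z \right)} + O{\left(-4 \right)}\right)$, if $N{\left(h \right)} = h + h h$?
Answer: $-770 - \frac{11 i \sqrt{2}}{3} \approx -770.0 - 5.1854 i$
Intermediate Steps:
$O{\left(G \right)} = \sqrt{2} \sqrt{G}$ ($O{\left(G \right)} = \sqrt{2 G} = \sqrt{2} \sqrt{G}$)
$z = 20$ ($z = 4 \cdot 5 = 20$)
$T = - \frac{11}{6}$ ($T = -2 + \left(\frac{8}{6} + \frac{7}{-6}\right) = -2 + \left(8 \cdot \frac{1}{6} + 7 \left(- \frac{1}{6}\right)\right) = -2 + \left(\frac{4}{3} - \frac{7}{6}\right) = -2 + \frac{1}{6} = - \frac{11}{6} \approx -1.8333$)
$N{\left(h \right)} = h + h^{2}$
$T \left(N{\left(z \right)} + O{\left(-4 \right)}\right) = - \frac{11 \left(20 \left(1 + 20\right) + \sqrt{2} \sqrt{-4}\right)}{6} = - \frac{11 \left(20 \cdot 21 + \sqrt{2} \cdot 2 i\right)}{6} = - \frac{11 \left(420 + 2 i \sqrt{2}\right)}{6} = -770 - \frac{11 i \sqrt{2}}{3}$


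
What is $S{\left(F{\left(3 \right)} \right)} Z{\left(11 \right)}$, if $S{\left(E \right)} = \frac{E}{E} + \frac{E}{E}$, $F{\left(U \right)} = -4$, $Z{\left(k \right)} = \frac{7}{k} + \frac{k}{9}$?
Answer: $\frac{368}{99} \approx 3.7172$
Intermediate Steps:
$Z{\left(k \right)} = \frac{7}{k} + \frac{k}{9}$ ($Z{\left(k \right)} = \frac{7}{k} + k \frac{1}{9} = \frac{7}{k} + \frac{k}{9}$)
$S{\left(E \right)} = 2$ ($S{\left(E \right)} = 1 + 1 = 2$)
$S{\left(F{\left(3 \right)} \right)} Z{\left(11 \right)} = 2 \left(\frac{7}{11} + \frac{1}{9} \cdot 11\right) = 2 \left(7 \cdot \frac{1}{11} + \frac{11}{9}\right) = 2 \left(\frac{7}{11} + \frac{11}{9}\right) = 2 \cdot \frac{184}{99} = \frac{368}{99}$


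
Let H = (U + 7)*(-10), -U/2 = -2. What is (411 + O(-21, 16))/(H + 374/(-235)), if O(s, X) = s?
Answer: -45825/13112 ≈ -3.4949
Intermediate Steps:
U = 4 (U = -2*(-2) = 4)
H = -110 (H = (4 + 7)*(-10) = 11*(-10) = -110)
(411 + O(-21, 16))/(H + 374/(-235)) = (411 - 21)/(-110 + 374/(-235)) = 390/(-110 + 374*(-1/235)) = 390/(-110 - 374/235) = 390/(-26224/235) = -235/26224*390 = -45825/13112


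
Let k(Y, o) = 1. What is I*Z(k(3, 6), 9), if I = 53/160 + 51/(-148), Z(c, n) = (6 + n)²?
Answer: -3555/1184 ≈ -3.0025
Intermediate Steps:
I = -79/5920 (I = 53*(1/160) + 51*(-1/148) = 53/160 - 51/148 = -79/5920 ≈ -0.013345)
I*Z(k(3, 6), 9) = -79*(6 + 9)²/5920 = -79/5920*15² = -79/5920*225 = -3555/1184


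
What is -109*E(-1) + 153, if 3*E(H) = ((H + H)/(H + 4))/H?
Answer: 1159/9 ≈ 128.78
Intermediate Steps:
E(H) = 2/(3*(4 + H)) (E(H) = (((H + H)/(H + 4))/H)/3 = (((2*H)/(4 + H))/H)/3 = ((2*H/(4 + H))/H)/3 = (2/(4 + H))/3 = 2/(3*(4 + H)))
-109*E(-1) + 153 = -218/(3*(4 - 1)) + 153 = -218/(3*3) + 153 = -109*2/9 + 153 = -218/9 + 153 = 1159/9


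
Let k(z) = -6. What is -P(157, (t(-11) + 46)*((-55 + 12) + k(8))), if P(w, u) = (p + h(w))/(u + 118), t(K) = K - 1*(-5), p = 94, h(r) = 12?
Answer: 53/921 ≈ 0.057546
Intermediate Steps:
t(K) = 5 + K (t(K) = K + 5 = 5 + K)
P(w, u) = 106/(118 + u) (P(w, u) = (94 + 12)/(u + 118) = 106/(118 + u))
-P(157, (t(-11) + 46)*((-55 + 12) + k(8))) = -106/(118 + ((5 - 11) + 46)*((-55 + 12) - 6)) = -106/(118 + (-6 + 46)*(-43 - 6)) = -106/(118 + 40*(-49)) = -106/(118 - 1960) = -106/(-1842) = -106*(-1)/1842 = -1*(-53/921) = 53/921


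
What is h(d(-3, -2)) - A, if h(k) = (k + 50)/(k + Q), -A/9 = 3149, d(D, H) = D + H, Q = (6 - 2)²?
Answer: 311796/11 ≈ 28345.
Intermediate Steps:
Q = 16 (Q = 4² = 16)
A = -28341 (A = -9*3149 = -28341)
h(k) = (50 + k)/(16 + k) (h(k) = (k + 50)/(k + 16) = (50 + k)/(16 + k))
h(d(-3, -2)) - A = (50 + (-3 - 2))/(16 + (-3 - 2)) - 1*(-28341) = (50 - 5)/(16 - 5) + 28341 = 45/11 + 28341 = 311796/11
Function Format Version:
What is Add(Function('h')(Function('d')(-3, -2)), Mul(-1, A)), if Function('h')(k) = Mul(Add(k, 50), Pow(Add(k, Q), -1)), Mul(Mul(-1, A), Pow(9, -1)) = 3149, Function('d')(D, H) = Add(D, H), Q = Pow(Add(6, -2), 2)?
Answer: Rational(311796, 11) ≈ 28345.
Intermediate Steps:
Q = 16 (Q = Pow(4, 2) = 16)
A = -28341 (A = Mul(-9, 3149) = -28341)
Function('h')(k) = Mul(Pow(Add(16, k), -1), Add(50, k)) (Function('h')(k) = Mul(Add(k, 50), Pow(Add(k, 16), -1)) = Mul(Add(50, k), Pow(Add(16, k), -1)) = Mul(Pow(Add(16, k), -1), Add(50, k)))
Add(Function('h')(Function('d')(-3, -2)), Mul(-1, A)) = Add(Mul(Pow(Add(16, Add(-3, -2)), -1), Add(50, Add(-3, -2))), Mul(-1, -28341)) = Add(Mul(Pow(Add(16, -5), -1), Add(50, -5)), 28341) = Add(Mul(Pow(11, -1), 45), 28341) = Add(Mul(Rational(1, 11), 45), 28341) = Add(Rational(45, 11), 28341) = Rational(311796, 11)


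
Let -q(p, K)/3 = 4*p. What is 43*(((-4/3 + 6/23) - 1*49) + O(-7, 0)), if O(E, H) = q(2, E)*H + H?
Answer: -148565/69 ≈ -2153.1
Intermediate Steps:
q(p, K) = -12*p
O(E, H) = -23*H (O(E, H) = (-12*2)*H + H = -24*H + H = -23*H)
43*(((-4/3 + 6/23) - 1*49) + O(-7, 0)) = 43*(((-4/3 + 6/23) - 1*49) - 23*0) = 43*(((-4*⅓ + 6*(1/23)) - 49) + 0) = 43*(((-4/3 + 6/23) - 49) + 0) = 43*((-74/69 - 49) + 0) = 43*(-3455/69 + 0) = 43*(-3455/69) = -148565/69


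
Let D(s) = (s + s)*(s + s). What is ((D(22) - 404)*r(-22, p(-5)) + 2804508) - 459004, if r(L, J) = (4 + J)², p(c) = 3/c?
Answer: 59080348/25 ≈ 2.3632e+6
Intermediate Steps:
D(s) = 4*s² (D(s) = (2*s)*(2*s) = 4*s²)
((D(22) - 404)*r(-22, p(-5)) + 2804508) - 459004 = ((4*22² - 404)*(4 + 3/(-5))² + 2804508) - 459004 = ((4*484 - 404)*(4 + 3*(-⅕))² + 2804508) - 459004 = ((1936 - 404)*(4 - ⅗)² + 2804508) - 459004 = (1532*(17/5)² + 2804508) - 459004 = (1532*(289/25) + 2804508) - 459004 = (442748/25 + 2804508) - 459004 = 70555448/25 - 459004 = 59080348/25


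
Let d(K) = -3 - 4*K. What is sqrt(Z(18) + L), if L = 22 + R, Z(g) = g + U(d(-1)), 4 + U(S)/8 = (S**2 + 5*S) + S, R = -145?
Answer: 9*I ≈ 9.0*I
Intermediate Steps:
U(S) = -32 + 8*S**2 + 48*S (U(S) = -32 + 8*((S**2 + 5*S) + S) = -32 + 8*(S**2 + 6*S) = -32 + (8*S**2 + 48*S) = -32 + 8*S**2 + 48*S)
Z(g) = 24 + g (Z(g) = g + (-32 + 8*(-3 - 4*(-1))**2 + 48*(-3 - 4*(-1))) = g + (-32 + 8*(-3 + 4)**2 + 48*(-3 + 4)) = g + (-32 + 8*1**2 + 48*1) = g + (-32 + 8*1 + 48) = g + (-32 + 8 + 48) = g + 24 = 24 + g)
L = -123 (L = 22 - 145 = -123)
sqrt(Z(18) + L) = sqrt((24 + 18) - 123) = sqrt(42 - 123) = sqrt(-81) = 9*I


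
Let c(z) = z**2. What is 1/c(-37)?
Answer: 1/1369 ≈ 0.00073046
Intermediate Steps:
1/c(-37) = 1/((-37)**2) = 1/1369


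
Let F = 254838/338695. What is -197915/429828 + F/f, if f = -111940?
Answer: -267991553959013/582010419423300 ≈ -0.46046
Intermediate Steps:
F = 254838/338695 (F = 254838*(1/338695) = 254838/338695 ≈ 0.75241)
-197915/429828 + F/f = -197915/429828 + (254838/338695)/(-111940) = -197915*1/429828 + (254838/338695)*(-1/111940) = -197915/429828 - 127419/18956759150 = -267991553959013/582010419423300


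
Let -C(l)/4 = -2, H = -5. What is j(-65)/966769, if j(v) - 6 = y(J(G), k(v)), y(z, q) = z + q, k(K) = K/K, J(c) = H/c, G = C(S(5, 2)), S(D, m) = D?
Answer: 51/7734152 ≈ 6.5941e-6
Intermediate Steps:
C(l) = 8 (C(l) = -4*(-2) = 8)
G = 8
J(c) = -5/c
k(K) = 1
y(z, q) = q + z
j(v) = 51/8 (j(v) = 6 + (1 - 5/8) = 6 + 3/8 = 51/8)
j(-65)/966769 = (51/8)/966769 = (51/8)*(1/966769) = 51/7734152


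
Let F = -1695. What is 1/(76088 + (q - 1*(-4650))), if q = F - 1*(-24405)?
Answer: 1/103448 ≈ 9.6667e-6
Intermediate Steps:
q = 22710 (q = -1695 - 1*(-24405) = -1695 + 24405 = 22710)
1/(76088 + (q - 1*(-4650))) = 1/(76088 + (22710 - 1*(-4650))) = 1/(76088 + (22710 + 4650)) = 1/(76088 + 27360) = 1/103448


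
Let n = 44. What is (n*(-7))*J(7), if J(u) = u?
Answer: -2156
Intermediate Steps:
(n*(-7))*J(7) = (44*(-7))*7 = -308*7 = -2156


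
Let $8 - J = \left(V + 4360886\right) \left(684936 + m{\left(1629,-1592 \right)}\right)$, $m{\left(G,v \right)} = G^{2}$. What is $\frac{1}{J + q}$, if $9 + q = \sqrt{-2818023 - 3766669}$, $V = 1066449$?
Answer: $- \frac{4529893950574}{82079756813787683021364077} - \frac{i \sqrt{1646173}}{164159513627575366042728154} \approx -5.5189 \cdot 10^{-14} - 7.8158 \cdot 10^{-24} i$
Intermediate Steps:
$q = -9 + 2 i \sqrt{1646173}$ ($q = -9 + \sqrt{-2818023 - 3766669} = -9 + \sqrt{-6584692} = -9 + 2 i \sqrt{1646173} \approx -9.0 + 2566.1 i$)
$J = -18119575802287$ ($J = 8 - \left(1066449 + 4360886\right) \left(684936 + 1629^{2}\right) = 8 - 5427335 \left(684936 + 2653641\right) = 8 - 5427335 \cdot 3338577 = 8 - 18119575802295 = -18119575802287$)
$\frac{1}{J + q} = \frac{1}{-18119575802287 - \left(9 - 2 i \sqrt{1646173}\right)} = \frac{1}{-18119575802296 + 2 i \sqrt{1646173}}$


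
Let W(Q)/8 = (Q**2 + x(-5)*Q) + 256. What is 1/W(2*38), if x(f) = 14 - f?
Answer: 1/59808 ≈ 1.6720e-5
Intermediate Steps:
W(Q) = 2048 + 8*Q**2 + 152*Q (W(Q) = 8*((Q**2 + (14 - 1*(-5))*Q) + 256) = 8*((Q**2 + (14 + 5)*Q) + 256) = 8*((Q**2 + 19*Q) + 256) = 8*(256 + Q**2 + 19*Q) = 2048 + 8*Q**2 + 152*Q)
1/W(2*38) = 1/(2048 + 8*(2*38)**2 + 152*(2*38)) = 1/(2048 + 8*76**2 + 152*76) = 1/(2048 + 8*5776 + 11552) = 1/(2048 + 46208 + 11552) = 1/59808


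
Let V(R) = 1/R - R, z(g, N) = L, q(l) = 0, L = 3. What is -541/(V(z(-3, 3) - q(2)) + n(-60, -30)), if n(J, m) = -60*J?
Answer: -1623/10792 ≈ -0.15039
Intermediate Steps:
z(g, N) = 3
-541/(V(z(-3, 3) - q(2)) + n(-60, -30)) = -541/((1/(3 - 1*0) - (3 - 1*0)) - 60*(-60)) = -541/((1/(3 + 0) - (3 + 0)) + 3600) = -541/((1/3 - 1*3) + 3600) = -541/((⅓ - 3) + 3600) = -541/(-8/3 + 3600) = -541/10792/3 = -541*3/10792 = -1623/10792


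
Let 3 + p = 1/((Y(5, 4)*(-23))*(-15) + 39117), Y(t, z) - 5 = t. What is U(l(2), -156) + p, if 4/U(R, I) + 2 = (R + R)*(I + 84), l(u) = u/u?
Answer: -9407234/3107391 ≈ -3.0274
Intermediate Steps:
Y(t, z) = 5 + t
l(u) = 1
U(R, I) = 4/(-2 + 2*R*(84 + I)) (U(R, I) = 4/(-2 + (R + R)*(I + 84)) = 4/(-2 + (2*R)*(84 + I)) = 4/(-2 + 2*R*(84 + I)))
p = -127700/42567 (p = -3 + 1/(((5 + 5)*(-23))*(-15) + 39117) = -3 + 1/((10*(-23))*(-15) + 39117) = -3 + 1/(-230*(-15) + 39117) = -3 + 1/(3450 + 39117) = -3 + 1/42567 = -127700/42567 ≈ -3.0000)
U(l(2), -156) + p = 2/(-1 + 84*1 - 156*1) - 127700/42567 = 2/(-1 + 84 - 156) - 127700/42567 = 2/(-73) - 127700/42567 = 2*(-1/73) - 127700/42567 = -2/73 - 127700/42567 = -9407234/3107391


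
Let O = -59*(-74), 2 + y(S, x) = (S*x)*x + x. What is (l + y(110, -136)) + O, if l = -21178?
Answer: 2017610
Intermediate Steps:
y(S, x) = -2 + x + S*x² (y(S, x) = -2 + ((S*x)*x + x) = -2 + (S*x² + x) = -2 + (x + S*x²) = -2 + x + S*x²)
O = 4366
(l + y(110, -136)) + O = (-21178 + (-2 - 136 + 110*(-136)²)) + 4366 = (-21178 + (-2 - 136 + 110*18496)) + 4366 = (-21178 + (-2 - 136 + 2034560)) + 4366 = (-21178 + 2034422) + 4366 = 2013244 + 4366 = 2017610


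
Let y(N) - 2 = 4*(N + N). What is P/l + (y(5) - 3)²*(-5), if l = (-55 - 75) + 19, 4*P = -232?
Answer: -844097/111 ≈ -7604.5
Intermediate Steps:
P = -58 (P = (¼)*(-232) = -58)
y(N) = 2 + 8*N (y(N) = 2 + 4*(N + N) = 2 + 4*(2*N) = 2 + 8*N)
l = -111 (l = -130 + 19 = -111)
P/l + (y(5) - 3)²*(-5) = -58/(-111) + ((2 + 8*5) - 3)²*(-5) = -58*(-1/111) + ((2 + 40) - 3)²*(-5) = 58/111 + (42 - 3)²*(-5) = 58/111 + 39²*(-5) = 58/111 + 1521*(-5) = 58/111 - 7605 = -844097/111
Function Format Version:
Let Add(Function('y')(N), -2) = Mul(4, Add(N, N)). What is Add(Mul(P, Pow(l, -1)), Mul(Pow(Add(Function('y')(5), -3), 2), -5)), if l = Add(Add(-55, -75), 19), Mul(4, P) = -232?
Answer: Rational(-844097, 111) ≈ -7604.5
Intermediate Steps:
P = -58 (P = Mul(Rational(1, 4), -232) = -58)
Function('y')(N) = Add(2, Mul(8, N)) (Function('y')(N) = Add(2, Mul(4, Add(N, N))) = Add(2, Mul(4, Mul(2, N))) = Add(2, Mul(8, N)))
l = -111 (l = Add(-130, 19) = -111)
Add(Mul(P, Pow(l, -1)), Mul(Pow(Add(Function('y')(5), -3), 2), -5)) = Add(Mul(-58, Pow(-111, -1)), Mul(Pow(Add(Add(2, Mul(8, 5)), -3), 2), -5)) = Add(Mul(-58, Rational(-1, 111)), Mul(Pow(Add(Add(2, 40), -3), 2), -5)) = Add(Rational(58, 111), Mul(Pow(Add(42, -3), 2), -5)) = Add(Rational(58, 111), Mul(Pow(39, 2), -5)) = Add(Rational(58, 111), Mul(1521, -5)) = Add(Rational(58, 111), -7605) = Rational(-844097, 111)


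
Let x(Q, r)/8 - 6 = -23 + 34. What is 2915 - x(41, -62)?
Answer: 2779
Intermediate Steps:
x(Q, r) = 136 (x(Q, r) = 48 + 8*(-23 + 34) = 48 + 8*11 = 48 + 88 = 136)
2915 - x(41, -62) = 2915 - 1*136 = 2915 - 136 = 2779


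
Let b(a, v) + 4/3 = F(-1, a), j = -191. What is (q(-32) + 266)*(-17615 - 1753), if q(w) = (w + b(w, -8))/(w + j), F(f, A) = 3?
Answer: -1149458520/223 ≈ -5.1545e+6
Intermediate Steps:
b(a, v) = 5/3 (b(a, v) = -4/3 + 3 = 5/3)
q(w) = (5/3 + w)/(-191 + w) (q(w) = (w + 5/3)/(w - 191) = (5/3 + w)/(-191 + w))
(q(-32) + 266)*(-17615 - 1753) = ((5/3 - 32)/(-191 - 32) + 266)*(-17615 - 1753) = (-91/3/(-223) + 266)*(-19368) = (-1/223*(-91/3) + 266)*(-19368) = (91/669 + 266)*(-19368) = (178045/669)*(-19368) = -1149458520/223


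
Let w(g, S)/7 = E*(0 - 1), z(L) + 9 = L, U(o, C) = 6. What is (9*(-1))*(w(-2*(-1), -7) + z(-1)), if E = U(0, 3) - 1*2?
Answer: 342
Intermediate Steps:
z(L) = -9 + L
E = 4 (E = 6 - 1*2 = 6 - 2 = 4)
w(g, S) = -28 (w(g, S) = 7*(4*(0 - 1)) = 7*(4*(-1)) = 7*(-4) = -28)
(9*(-1))*(w(-2*(-1), -7) + z(-1)) = (9*(-1))*(-28 + (-9 - 1)) = -9*(-28 - 10) = -9*(-38) = 342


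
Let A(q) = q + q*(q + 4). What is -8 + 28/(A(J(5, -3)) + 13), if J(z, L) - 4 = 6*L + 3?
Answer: -604/79 ≈ -7.6456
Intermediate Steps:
J(z, L) = 7 + 6*L (J(z, L) = 4 + (6*L + 3) = 4 + (3 + 6*L) = 7 + 6*L)
A(q) = q + q*(4 + q)
-8 + 28/(A(J(5, -3)) + 13) = -8 + 28/((7 + 6*(-3))*(5 + (7 + 6*(-3))) + 13) = -8 + 28/((7 - 18)*(5 + (7 - 18)) + 13) = -8 + 28/(-11*(5 - 11) + 13) = -8 + 28/(-11*(-6) + 13) = -8 + 28/(66 + 13) = -8 + 28/79 = -604/79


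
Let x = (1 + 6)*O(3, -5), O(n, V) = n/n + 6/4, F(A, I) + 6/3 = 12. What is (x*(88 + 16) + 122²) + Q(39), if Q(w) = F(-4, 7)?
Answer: 16714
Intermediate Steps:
F(A, I) = 10 (F(A, I) = -2 + 12 = 10)
O(n, V) = 5/2 (O(n, V) = 1 + 6*(¼) = 1 + 3/2 = 5/2)
Q(w) = 10
x = 35/2 (x = (1 + 6)*(5/2) = 7*(5/2) = 35/2 ≈ 17.500)
(x*(88 + 16) + 122²) + Q(39) = (35*(88 + 16)/2 + 122²) + 10 = ((35/2)*104 + 14884) + 10 = (1820 + 14884) + 10 = 16704 + 10 = 16714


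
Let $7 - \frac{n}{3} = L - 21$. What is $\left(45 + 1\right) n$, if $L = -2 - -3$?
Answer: $3726$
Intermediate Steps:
$L = 1$ ($L = -2 + 3 = 1$)
$n = 81$ ($n = 21 - 3 \left(1 - 21\right) = 21 - -60 = 21 + 60 = 81$)
$\left(45 + 1\right) n = \left(45 + 1\right) 81 = 46 \cdot 81 = 3726$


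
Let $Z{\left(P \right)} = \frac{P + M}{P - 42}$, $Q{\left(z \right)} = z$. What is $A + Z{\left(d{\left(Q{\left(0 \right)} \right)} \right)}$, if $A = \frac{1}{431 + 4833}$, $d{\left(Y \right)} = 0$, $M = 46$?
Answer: $- \frac{17293}{15792} \approx -1.095$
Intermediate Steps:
$Z{\left(P \right)} = \frac{46 + P}{-42 + P}$ ($Z{\left(P \right)} = \frac{P + 46}{P - 42} = \frac{46 + P}{-42 + P}$)
$A = \frac{1}{5264} \approx 0.00018997$
$A + Z{\left(d{\left(Q{\left(0 \right)} \right)} \right)} = \frac{1}{5264} + \frac{46 + 0}{-42 + 0} = \frac{1}{5264} + \frac{1}{-42} \cdot 46 = \frac{1}{5264} - \frac{23}{21} = - \frac{17293}{15792}$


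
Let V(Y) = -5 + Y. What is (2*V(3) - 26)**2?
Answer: 900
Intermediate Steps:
(2*V(3) - 26)**2 = (2*(-5 + 3) - 26)**2 = (2*(-2) - 26)**2 = (-4 - 26)**2 = (-30)**2 = 900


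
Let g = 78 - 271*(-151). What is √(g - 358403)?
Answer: 2*I*√79351 ≈ 563.39*I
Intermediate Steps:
g = 40999 (g = 78 + 40921 = 40999)
√(g - 358403) = √(40999 - 358403) = √(-317404) = 2*I*√79351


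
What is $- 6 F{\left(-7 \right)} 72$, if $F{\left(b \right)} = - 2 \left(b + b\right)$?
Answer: $-12096$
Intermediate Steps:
$F{\left(b \right)} = - 4 b$ ($F{\left(b \right)} = - 2 \cdot 2 b = - 4 b$)
$- 6 F{\left(-7 \right)} 72 = - 6 \left(\left(-4\right) \left(-7\right)\right) 72 = \left(-6\right) 28 \cdot 72 = \left(-168\right) 72 = -12096$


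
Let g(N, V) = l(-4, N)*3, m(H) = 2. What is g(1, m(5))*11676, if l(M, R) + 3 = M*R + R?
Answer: -210168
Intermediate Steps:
l(M, R) = -3 + R + M*R (l(M, R) = -3 + (M*R + R) = -3 + (R + M*R) = -3 + R + M*R)
g(N, V) = -9 - 9*N (g(N, V) = (-3 + N - 4*N)*3 = (-3 - 3*N)*3 = -9 - 9*N)
g(1, m(5))*11676 = (-9 - 9*1)*11676 = (-9 - 9)*11676 = -18*11676 = -210168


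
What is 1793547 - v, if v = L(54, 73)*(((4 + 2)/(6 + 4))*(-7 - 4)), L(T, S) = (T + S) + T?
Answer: 8973708/5 ≈ 1.7947e+6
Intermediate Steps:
L(T, S) = S + 2*T (L(T, S) = (S + T) + T = S + 2*T)
v = -5973/5 (v = (73 + 2*54)*(((4 + 2)/(6 + 4))*(-7 - 4)) = (73 + 108)*((6/10)*(-11)) = 181*((6*(⅒))*(-11)) = 181*((⅗)*(-11)) = 181*(-33/5) = -5973/5 ≈ -1194.6)
1793547 - v = 1793547 - 1*(-5973/5) = 1793547 + 5973/5 = 8973708/5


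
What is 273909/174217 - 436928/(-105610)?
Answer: 52523907433/9199528685 ≈ 5.7094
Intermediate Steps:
273909/174217 - 436928/(-105610) = 273909*(1/174217) - 436928*(-1/105610) = 273909/174217 + 218464/52805 = 52523907433/9199528685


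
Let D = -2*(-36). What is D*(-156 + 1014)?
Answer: 61776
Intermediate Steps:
D = 72
D*(-156 + 1014) = 72*(-156 + 1014) = 72*858 = 61776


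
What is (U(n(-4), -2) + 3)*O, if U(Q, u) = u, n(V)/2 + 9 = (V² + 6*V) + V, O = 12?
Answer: 12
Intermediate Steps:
n(V) = -18 + 2*V² + 14*V (n(V) = -18 + 2*((V² + 6*V) + V) = -18 + 2*(V² + 7*V) = -18 + (2*V² + 14*V) = -18 + 2*V² + 14*V)
(U(n(-4), -2) + 3)*O = (-2 + 3)*12 = 1*12 = 12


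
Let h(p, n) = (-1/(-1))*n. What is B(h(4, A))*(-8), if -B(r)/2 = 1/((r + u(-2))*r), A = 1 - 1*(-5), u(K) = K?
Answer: ⅔ ≈ 0.66667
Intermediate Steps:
A = 6 (A = 1 + 5 = 6)
h(p, n) = n (h(p, n) = (-1*(-1))*n = 1*n = n)
B(r) = -2/(r*(-2 + r)) (B(r) = -2/((r - 2)*r) = -2/((-2 + r)*r) = -2/(r*(-2 + r)))
B(h(4, A))*(-8) = -2/(6*(-2 + 6))*(-8) = -2*⅙/4*(-8) = -2*⅙*¼*(-8) = -1/12*(-8) = ⅔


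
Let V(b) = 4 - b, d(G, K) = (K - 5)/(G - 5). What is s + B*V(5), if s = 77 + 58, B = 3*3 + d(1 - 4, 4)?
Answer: 1007/8 ≈ 125.88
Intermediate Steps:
d(G, K) = (-5 + K)/(-5 + G)
B = 73/8 (B = 3*3 + (-5 + 4)/(-5 + (1 - 4)) = 9 - 1/(-5 - 3) = 9 - 1/(-8) = 9 - ⅛*(-1) = 9 + ⅛ = 73/8 ≈ 9.1250)
s = 135
s + B*V(5) = 135 + 73*(4 - 1*5)/8 = 135 + 73*(4 - 5)/8 = 135 + (73/8)*(-1) = 135 - 73/8 = 1007/8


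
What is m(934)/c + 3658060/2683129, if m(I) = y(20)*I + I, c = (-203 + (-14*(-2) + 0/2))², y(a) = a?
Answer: 23522139958/11738689375 ≈ 2.0038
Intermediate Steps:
c = 30625 (c = (-203 + (28 + 0*(½)))² = (-203 + (28 + 0))² = (-203 + 28)² = (-175)² = 30625)
m(I) = 21*I (m(I) = 20*I + I = 21*I)
m(934)/c + 3658060/2683129 = (21*934)/30625 + 3658060/2683129 = 19614*(1/30625) + 3658060*(1/2683129) = 2802/4375 + 3658060/2683129 = 23522139958/11738689375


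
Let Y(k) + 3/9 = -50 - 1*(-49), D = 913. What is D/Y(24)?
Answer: -2739/4 ≈ -684.75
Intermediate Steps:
Y(k) = -4/3 (Y(k) = -⅓ + (-50 - 1*(-49)) = -⅓ + (-50 + 49) = -⅓ - 1 = -4/3)
D/Y(24) = 913/(-4/3) = 913*(-¾) = -2739/4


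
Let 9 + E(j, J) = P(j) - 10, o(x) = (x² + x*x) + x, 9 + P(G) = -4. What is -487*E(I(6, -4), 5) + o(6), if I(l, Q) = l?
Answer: 15662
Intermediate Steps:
P(G) = -13 (P(G) = -9 - 4 = -13)
o(x) = x + 2*x² (o(x) = (x² + x²) + x = 2*x² + x = x + 2*x²)
E(j, J) = -32 (E(j, J) = -9 + (-13 - 10) = -9 - 23 = -32)
-487*E(I(6, -4), 5) + o(6) = -487*(-32) + 6*(1 + 2*6) = 15584 + 6*(1 + 12) = 15584 + 6*13 = 15584 + 78 = 15662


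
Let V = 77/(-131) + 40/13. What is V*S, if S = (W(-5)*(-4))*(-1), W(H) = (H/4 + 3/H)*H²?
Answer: -784215/1703 ≈ -460.49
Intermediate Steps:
W(H) = H²*(3/H + H/4) (W(H) = (H*(¼) + 3/H)*H² = (H/4 + 3/H)*H² = (3/H + H/4)*H² = H²*(3/H + H/4))
V = 4239/1703 (V = 77*(-1/131) + 40*(1/13) = -77/131 + 40/13 = 4239/1703 ≈ 2.4891)
S = -185 (S = (((¼)*(-5)*(12 + (-5)²))*(-4))*(-1) = (((¼)*(-5)*(12 + 25))*(-4))*(-1) = (((¼)*(-5)*37)*(-4))*(-1) = -185/4*(-4)*(-1) = 185*(-1) = -185)
V*S = (4239/1703)*(-185) = -784215/1703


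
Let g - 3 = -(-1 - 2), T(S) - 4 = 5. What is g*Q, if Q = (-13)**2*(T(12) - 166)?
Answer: -159198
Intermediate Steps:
T(S) = 9 (T(S) = 4 + 5 = 9)
Q = -26533 (Q = (-13)**2*(9 - 166) = 169*(-157) = -26533)
g = 6 (g = 3 - (-1 - 2) = 3 - 1*(-3) = 3 + 3 = 6)
g*Q = 6*(-26533) = -159198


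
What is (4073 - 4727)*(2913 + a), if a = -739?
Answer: -1421796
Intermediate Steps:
(4073 - 4727)*(2913 + a) = (4073 - 4727)*(2913 - 739) = -654*2174 = -1421796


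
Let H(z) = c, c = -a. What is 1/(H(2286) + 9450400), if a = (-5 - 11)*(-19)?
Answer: 1/9450096 ≈ 1.0582e-7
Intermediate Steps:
a = 304 (a = -16*(-19) = 304)
c = -304 (c = -1*304 = -304)
H(z) = -304
1/(H(2286) + 9450400) = 1/(-304 + 9450400) = 1/9450096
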